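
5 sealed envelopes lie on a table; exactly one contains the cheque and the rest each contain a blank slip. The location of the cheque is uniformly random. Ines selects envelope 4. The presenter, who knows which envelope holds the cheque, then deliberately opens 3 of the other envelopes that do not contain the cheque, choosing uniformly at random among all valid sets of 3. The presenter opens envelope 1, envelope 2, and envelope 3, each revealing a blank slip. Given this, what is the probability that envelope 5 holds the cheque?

Consider each possible location of the cheque in turn.
If it is in any of envelopes 1, 2, and 3 (prior 1/5 each): that envelope was opened and seen not to hold the prize — ruled out; weight (1/5)·0 = 0 each.
If it is in envelope 4 (prior 1/5): the presenter has 4 equally likely choices, so probability 1/4; weight (1/5)·(1/4) = 1/20.
If it is in envelope 5 (prior 1/5): the presenter has no choice, probability 1; weight (1/5)·1 = 1/5.
The weights sum to 1/4.
So P(the cheque in envelope 5 | the presenter opened envelope 1, envelope 2, and envelope 3) = (1/5) / (1/4) = 4/5.

4/5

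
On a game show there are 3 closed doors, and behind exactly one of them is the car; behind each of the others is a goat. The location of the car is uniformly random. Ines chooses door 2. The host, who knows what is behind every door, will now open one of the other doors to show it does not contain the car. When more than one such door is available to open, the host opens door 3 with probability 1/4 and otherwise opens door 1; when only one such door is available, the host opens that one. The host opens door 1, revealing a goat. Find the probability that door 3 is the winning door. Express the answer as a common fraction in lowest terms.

4/7

Apply Bayes' rule, conditioning on where the car actually is.
If it is behind door 1 (prior 1/3): the host opened door 1, so this case is ruled out; weight (1/3)·0 = 0.
If it is behind door 2 (prior 1/3): door 3 is available but not opened, probability 3/4; weight (1/3)·(3/4) = 1/4.
If it is behind door 3 (prior 1/3): only door 1 is available, probability 1; weight (1/3)·1 = 1/3.
The weights sum to 7/12.
So P(the car behind door 3 | the host opened door 1) = (1/3) / (7/12) = 4/7.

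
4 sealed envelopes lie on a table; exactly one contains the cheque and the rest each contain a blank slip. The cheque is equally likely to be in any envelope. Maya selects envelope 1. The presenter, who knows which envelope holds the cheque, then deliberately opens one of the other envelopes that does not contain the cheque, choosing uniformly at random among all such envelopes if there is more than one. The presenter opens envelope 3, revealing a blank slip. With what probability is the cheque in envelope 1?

Consider each possible location of the cheque in turn.
If it is in envelope 1 (prior 1/4): the presenter has 3 equally likely choices, so probability 1/3; weight (1/4)·(1/3) = 1/12.
If it is in either of envelopes 2 and 4 (prior 1/4 each): the presenter has 2 equally likely choices, so probability 1/2; weight (1/4)·(1/2) = 1/8 each.
If it is in envelope 3 (prior 1/4): the presenter opened envelope 3, so this case is ruled out; weight (1/4)·0 = 0.
The weights sum to 1/3.
So P(the cheque in envelope 1 | the presenter opened envelope 3) = (1/12) / (1/3) = 1/4.

1/4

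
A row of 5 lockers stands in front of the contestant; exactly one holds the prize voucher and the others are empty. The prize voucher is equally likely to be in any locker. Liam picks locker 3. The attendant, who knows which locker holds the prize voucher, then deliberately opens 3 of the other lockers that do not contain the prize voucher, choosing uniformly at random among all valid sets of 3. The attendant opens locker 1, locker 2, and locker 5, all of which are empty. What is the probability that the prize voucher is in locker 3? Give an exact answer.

Apply Bayes' rule, conditioning on where the prize voucher actually is.
If it is in any of lockers 1, 2, and 5 (prior 1/5 each): that locker was opened and seen not to hold the prize — ruled out; weight (1/5)·0 = 0 each.
If it is in locker 3 (prior 1/5): the attendant has 4 equally likely choices, so probability 1/4; weight (1/5)·(1/4) = 1/20.
If it is in locker 4 (prior 1/5): the attendant has no choice, probability 1; weight (1/5)·1 = 1/5.
The weights sum to 1/4.
So P(the prize voucher in locker 3 | the attendant opened locker 1, locker 2, and locker 5) = (1/20) / (1/4) = 1/5.

1/5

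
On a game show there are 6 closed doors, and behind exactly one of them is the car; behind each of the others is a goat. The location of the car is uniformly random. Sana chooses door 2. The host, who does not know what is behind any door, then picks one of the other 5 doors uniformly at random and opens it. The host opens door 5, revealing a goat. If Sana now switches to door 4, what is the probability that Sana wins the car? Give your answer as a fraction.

1/5

Because the host chose which door to open without knowing where the car is, the choice is independent of the prize location. Learning that door 5 does not hold the car simply rules out that one location and leaves the remaining 5 doors still equally likely by symmetry.
So P(the car behind door 4) = 1/5.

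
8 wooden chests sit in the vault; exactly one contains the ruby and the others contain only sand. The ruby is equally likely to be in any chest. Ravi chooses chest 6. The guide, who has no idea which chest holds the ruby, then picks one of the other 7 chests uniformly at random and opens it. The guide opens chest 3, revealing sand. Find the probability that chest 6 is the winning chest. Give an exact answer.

1/7

Condition on the true location of the ruby.
If it is in any of chests 1, 2, 4, 5, 6, 7, and 8 (prior 1/8 each): the guide picks chest 3 with probability 1/7 regardless, and it is not the prize; weight (1/8)·(1/7) = 1/56 each.
If it is in chest 3 (prior 1/8): the guide opened chest 3, so this case is ruled out; weight (1/8)·0 = 0.
The weights sum to 1/8.
So P(the ruby in chest 6 | the guide opened chest 3) = (1/56) / (1/8) = 1/7.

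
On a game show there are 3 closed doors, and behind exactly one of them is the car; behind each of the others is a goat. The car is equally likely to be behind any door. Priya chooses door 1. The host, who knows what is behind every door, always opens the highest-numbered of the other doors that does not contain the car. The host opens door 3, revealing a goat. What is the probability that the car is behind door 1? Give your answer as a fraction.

Consider each possible location of the car in turn.
If it is behind either of doors 1 and 2 (prior 1/3 each): door 3 is the highest-numbered option available, probability 1; weight (1/3)·1 = 1/3 each.
If it is behind door 3 (prior 1/3): the host opened door 3, so this case is ruled out; weight (1/3)·0 = 0.
The weights sum to 2/3.
So P(the car behind door 1 | the host opened door 3) = (1/3) / (2/3) = 1/2.

1/2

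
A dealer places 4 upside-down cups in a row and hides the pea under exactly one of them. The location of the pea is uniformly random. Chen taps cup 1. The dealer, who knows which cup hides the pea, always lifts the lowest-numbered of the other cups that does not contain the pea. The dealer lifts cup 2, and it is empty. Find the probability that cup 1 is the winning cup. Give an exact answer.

1/3

Consider each possible location of the pea in turn.
If it is under any of cups 1, 3, and 4 (prior 1/4 each): cup 2 is the lowest-numbered option available, probability 1; weight (1/4)·1 = 1/4 each.
If it is under cup 2 (prior 1/4): the dealer opened cup 2, so this case is ruled out; weight (1/4)·0 = 0.
The weights sum to 3/4.
So P(the pea under cup 1 | the dealer opened cup 2) = (1/4) / (3/4) = 1/3.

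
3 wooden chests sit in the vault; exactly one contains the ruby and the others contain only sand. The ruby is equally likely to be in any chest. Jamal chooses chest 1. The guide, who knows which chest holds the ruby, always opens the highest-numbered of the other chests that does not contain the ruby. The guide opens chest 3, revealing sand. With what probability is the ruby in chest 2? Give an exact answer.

Consider each possible location of the ruby in turn.
If it is in either of chests 1 and 2 (prior 1/3 each): chest 3 is the highest-numbered option available, probability 1; weight (1/3)·1 = 1/3 each.
If it is in chest 3 (prior 1/3): the guide opened chest 3, so this case is ruled out; weight (1/3)·0 = 0.
The weights sum to 2/3.
So P(the ruby in chest 2 | the guide opened chest 3) = (1/3) / (2/3) = 1/2.

1/2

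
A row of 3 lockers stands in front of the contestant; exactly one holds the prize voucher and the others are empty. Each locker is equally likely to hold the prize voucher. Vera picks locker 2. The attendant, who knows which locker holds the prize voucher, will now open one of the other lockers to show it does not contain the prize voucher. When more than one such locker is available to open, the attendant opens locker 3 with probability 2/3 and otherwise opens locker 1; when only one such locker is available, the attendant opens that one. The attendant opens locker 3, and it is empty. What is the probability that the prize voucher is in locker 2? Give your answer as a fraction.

2/5

Apply Bayes' rule, conditioning on where the prize voucher actually is.
If it is in locker 1 (prior 1/3): only locker 3 is available, probability 1; weight (1/3)·1 = 1/3.
If it is in locker 2 (prior 1/3): locker 3 is available, opened with probability 2/3; weight (1/3)·(2/3) = 2/9.
If it is in locker 3 (prior 1/3): the attendant opened locker 3, so this case is ruled out; weight (1/3)·0 = 0.
The weights sum to 5/9.
So P(the prize voucher in locker 2 | the attendant opened locker 3) = (2/9) / (5/9) = 2/5.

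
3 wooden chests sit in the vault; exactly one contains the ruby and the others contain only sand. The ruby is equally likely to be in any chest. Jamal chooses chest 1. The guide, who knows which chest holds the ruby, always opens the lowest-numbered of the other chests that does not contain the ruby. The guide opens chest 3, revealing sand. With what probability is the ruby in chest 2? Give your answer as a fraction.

Apply Bayes' rule, conditioning on where the ruby actually is.
If it is in chest 1 (prior 1/3): the guide would have opened chest 2 instead, probability 0; weight (1/3)·0 = 0.
If it is in chest 2 (prior 1/3): chest 3 is the lowest-numbered option available, probability 1; weight (1/3)·1 = 1/3.
If it is in chest 3 (prior 1/3): the guide opened chest 3, so this case is ruled out; weight (1/3)·0 = 0.
The weights sum to 1/3.
So P(the ruby in chest 2 | the guide opened chest 3) = (1/3) / (1/3) = 1.

1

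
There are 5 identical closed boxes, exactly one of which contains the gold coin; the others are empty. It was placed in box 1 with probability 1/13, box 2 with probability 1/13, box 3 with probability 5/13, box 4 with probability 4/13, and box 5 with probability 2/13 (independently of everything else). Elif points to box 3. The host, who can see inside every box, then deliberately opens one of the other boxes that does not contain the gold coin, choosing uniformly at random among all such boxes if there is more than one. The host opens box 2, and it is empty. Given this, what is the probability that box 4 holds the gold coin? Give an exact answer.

Condition on the true location of the gold coin.
If it is in box 1 (prior 1/13): the host has 3 equally likely choices, so probability 1/3; weight (1/13)·(1/3) = 1/39.
If it is in box 2 (prior 1/13): the host opened box 2, so this case is ruled out; weight (1/13)·0 = 0.
If it is in box 3 (prior 5/13): the host has 4 equally likely choices, so probability 1/4; weight (5/13)·(1/4) = 5/52.
If it is in box 4 (prior 4/13): the host has 3 equally likely choices, so probability 1/3; weight (4/13)·(1/3) = 4/39.
If it is in box 5 (prior 2/13): the host has 3 equally likely choices, so probability 1/3; weight (2/13)·(1/3) = 2/39.
The weights sum to 43/156.
So P(the gold coin in box 4 | the host opened box 2) = (4/39) / (43/156) = 16/43.

16/43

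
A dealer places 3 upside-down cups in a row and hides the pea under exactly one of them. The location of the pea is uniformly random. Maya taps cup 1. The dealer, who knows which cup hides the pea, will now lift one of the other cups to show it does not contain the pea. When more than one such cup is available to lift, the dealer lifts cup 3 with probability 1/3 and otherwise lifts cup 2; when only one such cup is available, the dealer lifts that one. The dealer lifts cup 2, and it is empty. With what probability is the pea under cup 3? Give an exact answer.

3/5

Consider each possible location of the pea in turn.
If it is under cup 1 (prior 1/3): cup 3 is available but not opened, probability 2/3; weight (1/3)·(2/3) = 2/9.
If it is under cup 2 (prior 1/3): the dealer opened cup 2, so this case is ruled out; weight (1/3)·0 = 0.
If it is under cup 3 (prior 1/3): only cup 2 is available, probability 1; weight (1/3)·1 = 1/3.
The weights sum to 5/9.
So P(the pea under cup 3 | the dealer opened cup 2) = (1/3) / (5/9) = 3/5.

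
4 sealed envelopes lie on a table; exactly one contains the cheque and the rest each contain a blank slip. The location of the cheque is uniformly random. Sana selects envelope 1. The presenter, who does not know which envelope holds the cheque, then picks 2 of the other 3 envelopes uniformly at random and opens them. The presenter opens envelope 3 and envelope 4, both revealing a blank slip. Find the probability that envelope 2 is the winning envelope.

1/2

Because the presenter chose which envelopes to open without knowing where the cheque is, the choice is independent of the prize location. Learning that none of the 2 opened envelopes holds the cheque simply rules out those 2 locations and leaves the remaining 2 envelopes still equally likely by symmetry.
So P(the cheque in envelope 2) = 1/2.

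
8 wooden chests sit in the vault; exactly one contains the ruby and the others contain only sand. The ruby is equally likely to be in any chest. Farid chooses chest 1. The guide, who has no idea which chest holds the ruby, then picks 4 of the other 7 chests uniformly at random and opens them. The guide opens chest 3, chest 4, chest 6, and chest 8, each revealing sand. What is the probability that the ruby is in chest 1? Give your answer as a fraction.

1/4

Consider each possible location of the ruby in turn.
If it is in any of chests 1, 2, 5, and 7 (prior 1/8 each): the guide picks exactly this set with probability 1/35 regardless, and none is the prize; weight (1/8)·(1/35) = 1/280 each.
If it is in any of chests 3, 4, 6, and 8 (prior 1/8 each): that chest was opened and seen not to hold the prize — ruled out; weight (1/8)·0 = 0 each.
The weights sum to 1/70.
So P(the ruby in chest 1 | the guide opened chest 3, chest 4, chest 6, and chest 8) = (1/280) / (1/70) = 1/4.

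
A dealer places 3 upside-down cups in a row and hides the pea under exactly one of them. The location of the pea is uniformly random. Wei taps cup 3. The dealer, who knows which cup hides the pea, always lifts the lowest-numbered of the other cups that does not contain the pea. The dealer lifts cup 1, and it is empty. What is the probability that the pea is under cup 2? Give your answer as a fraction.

1/2

Apply Bayes' rule, conditioning on where the pea actually is.
If it is under cup 1 (prior 1/3): the dealer opened cup 1, so this case is ruled out; weight (1/3)·0 = 0.
If it is under either of cups 2 and 3 (prior 1/3 each): cup 1 is the lowest-numbered option available, probability 1; weight (1/3)·1 = 1/3 each.
The weights sum to 2/3.
So P(the pea under cup 2 | the dealer opened cup 1) = (1/3) / (2/3) = 1/2.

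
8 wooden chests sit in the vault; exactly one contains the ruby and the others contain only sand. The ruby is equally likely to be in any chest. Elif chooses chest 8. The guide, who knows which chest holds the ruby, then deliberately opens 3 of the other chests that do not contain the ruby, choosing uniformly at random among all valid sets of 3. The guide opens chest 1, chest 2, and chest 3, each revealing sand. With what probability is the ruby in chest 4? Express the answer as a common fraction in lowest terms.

Condition on the true location of the ruby.
If it is in any of chests 1, 2, and 3 (prior 1/8 each): that chest was opened and seen not to hold the prize — ruled out; weight (1/8)·0 = 0 each.
If it is in any of chests 4, 5, 6, and 7 (prior 1/8 each): the guide has 20 equally likely choices, so probability 1/20; weight (1/8)·(1/20) = 1/160 each.
If it is in chest 8 (prior 1/8): the guide has 35 equally likely choices, so probability 1/35; weight (1/8)·(1/35) = 1/280.
The weights sum to 1/35.
So P(the ruby in chest 4 | the guide opened chest 1, chest 2, and chest 3) = (1/160) / (1/35) = 7/32.

7/32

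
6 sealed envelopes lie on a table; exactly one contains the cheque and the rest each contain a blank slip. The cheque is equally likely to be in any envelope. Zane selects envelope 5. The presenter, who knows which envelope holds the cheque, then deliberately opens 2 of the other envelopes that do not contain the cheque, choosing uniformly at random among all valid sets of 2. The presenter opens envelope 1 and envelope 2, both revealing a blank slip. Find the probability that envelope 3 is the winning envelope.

5/18

Condition on the true location of the cheque.
If it is in either of envelopes 1 and 2 (prior 1/6 each): that envelope was opened and seen not to hold the prize — ruled out; weight (1/6)·0 = 0 each.
If it is in any of envelopes 3, 4, and 6 (prior 1/6 each): the presenter has 6 equally likely choices, so probability 1/6; weight (1/6)·(1/6) = 1/36 each.
If it is in envelope 5 (prior 1/6): the presenter has 10 equally likely choices, so probability 1/10; weight (1/6)·(1/10) = 1/60.
The weights sum to 1/10.
So P(the cheque in envelope 3 | the presenter opened envelope 1 and envelope 2) = (1/36) / (1/10) = 5/18.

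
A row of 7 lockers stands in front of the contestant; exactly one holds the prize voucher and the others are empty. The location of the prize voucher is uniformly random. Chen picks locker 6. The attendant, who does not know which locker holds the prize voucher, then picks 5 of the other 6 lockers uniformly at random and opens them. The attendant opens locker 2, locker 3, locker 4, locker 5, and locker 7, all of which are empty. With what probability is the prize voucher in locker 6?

Apply Bayes' rule, conditioning on where the prize voucher actually is.
If it is in either of lockers 1 and 6 (prior 1/7 each): the attendant picks exactly this set with probability 1/6 regardless, and none is the prize; weight (1/7)·(1/6) = 1/42 each.
If it is in any of lockers 2, 3, 4, 5, and 7 (prior 1/7 each): that locker was opened and seen not to hold the prize — ruled out; weight (1/7)·0 = 0 each.
The weights sum to 1/21.
So P(the prize voucher in locker 6 | the attendant opened locker 2, locker 3, locker 4, locker 5, and locker 7) = (1/42) / (1/21) = 1/2.

1/2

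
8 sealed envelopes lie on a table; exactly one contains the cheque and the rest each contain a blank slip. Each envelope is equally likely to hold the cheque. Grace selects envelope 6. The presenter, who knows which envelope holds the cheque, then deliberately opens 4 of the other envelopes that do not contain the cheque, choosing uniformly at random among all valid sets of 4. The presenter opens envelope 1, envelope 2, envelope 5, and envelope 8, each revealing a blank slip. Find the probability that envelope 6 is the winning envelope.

Apply Bayes' rule, conditioning on where the cheque actually is.
If it is in any of envelopes 1, 2, 5, and 8 (prior 1/8 each): that envelope was opened and seen not to hold the prize — ruled out; weight (1/8)·0 = 0 each.
If it is in any of envelopes 3, 4, and 7 (prior 1/8 each): the presenter has 15 equally likely choices, so probability 1/15; weight (1/8)·(1/15) = 1/120 each.
If it is in envelope 6 (prior 1/8): the presenter has 35 equally likely choices, so probability 1/35; weight (1/8)·(1/35) = 1/280.
The weights sum to 1/35.
So P(the cheque in envelope 6 | the presenter opened envelope 1, envelope 2, envelope 5, and envelope 8) = (1/280) / (1/35) = 1/8.

1/8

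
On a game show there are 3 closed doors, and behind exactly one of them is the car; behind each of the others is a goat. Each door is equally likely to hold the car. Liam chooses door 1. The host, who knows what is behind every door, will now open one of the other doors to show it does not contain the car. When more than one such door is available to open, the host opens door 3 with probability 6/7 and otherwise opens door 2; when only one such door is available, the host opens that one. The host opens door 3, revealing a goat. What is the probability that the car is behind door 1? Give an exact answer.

Condition on the true location of the car.
If it is behind door 1 (prior 1/3): door 3 is available, opened with probability 6/7; weight (1/3)·(6/7) = 2/7.
If it is behind door 2 (prior 1/3): only door 3 is available, probability 1; weight (1/3)·1 = 1/3.
If it is behind door 3 (prior 1/3): the host opened door 3, so this case is ruled out; weight (1/3)·0 = 0.
The weights sum to 13/21.
So P(the car behind door 1 | the host opened door 3) = (2/7) / (13/21) = 6/13.

6/13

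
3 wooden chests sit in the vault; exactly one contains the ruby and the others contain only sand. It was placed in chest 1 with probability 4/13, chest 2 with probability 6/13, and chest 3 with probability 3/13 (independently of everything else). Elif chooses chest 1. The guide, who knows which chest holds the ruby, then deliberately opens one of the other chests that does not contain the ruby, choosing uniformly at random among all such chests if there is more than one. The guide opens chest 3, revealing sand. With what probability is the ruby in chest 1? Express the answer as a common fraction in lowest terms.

Condition on the true location of the ruby.
If it is in chest 1 (prior 4/13): the guide has 2 equally likely choices, so probability 1/2; weight (4/13)·(1/2) = 2/13.
If it is in chest 2 (prior 6/13): the guide has no choice, probability 1; weight (6/13)·1 = 6/13.
If it is in chest 3 (prior 3/13): the guide opened chest 3, so this case is ruled out; weight (3/13)·0 = 0.
The weights sum to 8/13.
So P(the ruby in chest 1 | the guide opened chest 3) = (2/13) / (8/13) = 1/4.

1/4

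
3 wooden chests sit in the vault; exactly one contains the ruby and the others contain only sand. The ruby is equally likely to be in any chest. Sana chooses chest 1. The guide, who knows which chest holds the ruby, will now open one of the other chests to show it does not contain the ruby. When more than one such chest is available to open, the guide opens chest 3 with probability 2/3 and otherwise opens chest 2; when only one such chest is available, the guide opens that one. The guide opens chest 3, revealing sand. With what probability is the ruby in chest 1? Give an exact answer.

2/5

Apply Bayes' rule, conditioning on where the ruby actually is.
If it is in chest 1 (prior 1/3): chest 3 is available, opened with probability 2/3; weight (1/3)·(2/3) = 2/9.
If it is in chest 2 (prior 1/3): only chest 3 is available, probability 1; weight (1/3)·1 = 1/3.
If it is in chest 3 (prior 1/3): the guide opened chest 3, so this case is ruled out; weight (1/3)·0 = 0.
The weights sum to 5/9.
So P(the ruby in chest 1 | the guide opened chest 3) = (2/9) / (5/9) = 2/5.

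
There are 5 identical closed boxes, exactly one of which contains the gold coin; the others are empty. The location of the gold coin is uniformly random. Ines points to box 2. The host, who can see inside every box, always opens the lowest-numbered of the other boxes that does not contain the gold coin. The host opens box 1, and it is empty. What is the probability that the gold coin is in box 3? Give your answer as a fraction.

Apply Bayes' rule, conditioning on where the gold coin actually is.
If it is in box 1 (prior 1/5): the host opened box 1, so this case is ruled out; weight (1/5)·0 = 0.
If it is in any of boxes 2, 3, 4, and 5 (prior 1/5 each): box 1 is the lowest-numbered option available, probability 1; weight (1/5)·1 = 1/5 each.
The weights sum to 4/5.
So P(the gold coin in box 3 | the host opened box 1) = (1/5) / (4/5) = 1/4.

1/4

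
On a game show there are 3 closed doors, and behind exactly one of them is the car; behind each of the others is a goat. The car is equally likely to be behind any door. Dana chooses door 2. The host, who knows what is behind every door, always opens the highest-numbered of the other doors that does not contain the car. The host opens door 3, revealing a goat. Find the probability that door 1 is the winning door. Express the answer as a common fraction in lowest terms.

Consider each possible location of the car in turn.
If it is behind either of doors 1 and 2 (prior 1/3 each): door 3 is the highest-numbered option available, probability 1; weight (1/3)·1 = 1/3 each.
If it is behind door 3 (prior 1/3): the host opened door 3, so this case is ruled out; weight (1/3)·0 = 0.
The weights sum to 2/3.
So P(the car behind door 1 | the host opened door 3) = (1/3) / (2/3) = 1/2.

1/2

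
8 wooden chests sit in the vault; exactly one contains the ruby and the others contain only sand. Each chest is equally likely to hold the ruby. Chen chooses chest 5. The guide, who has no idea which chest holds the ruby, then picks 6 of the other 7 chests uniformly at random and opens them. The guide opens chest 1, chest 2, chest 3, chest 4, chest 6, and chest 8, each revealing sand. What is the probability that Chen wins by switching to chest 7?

1/2

Apply Bayes' rule, conditioning on where the ruby actually is.
If it is in any of chests 1, 2, 3, 4, 6, and 8 (prior 1/8 each): that chest was opened and seen not to hold the prize — ruled out; weight (1/8)·0 = 0 each.
If it is in either of chests 5 and 7 (prior 1/8 each): the guide picks exactly this set with probability 1/7 regardless, and none is the prize; weight (1/8)·(1/7) = 1/56 each.
The weights sum to 1/28.
So P(the ruby in chest 7 | the guide opened chest 1, chest 2, chest 3, chest 4, chest 6, and chest 8) = (1/56) / (1/28) = 1/2.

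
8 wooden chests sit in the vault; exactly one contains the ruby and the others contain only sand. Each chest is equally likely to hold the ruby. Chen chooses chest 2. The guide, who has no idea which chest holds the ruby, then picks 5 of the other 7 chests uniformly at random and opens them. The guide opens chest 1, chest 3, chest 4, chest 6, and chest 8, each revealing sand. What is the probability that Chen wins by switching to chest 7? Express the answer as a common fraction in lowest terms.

Condition on the true location of the ruby.
If it is in any of chests 1, 3, 4, 6, and 8 (prior 1/8 each): that chest was opened and seen not to hold the prize — ruled out; weight (1/8)·0 = 0 each.
If it is in any of chests 2, 5, and 7 (prior 1/8 each): the guide picks exactly this set with probability 1/21 regardless, and none is the prize; weight (1/8)·(1/21) = 1/168 each.
The weights sum to 1/56.
So P(the ruby in chest 7 | the guide opened chest 1, chest 3, chest 4, chest 6, and chest 8) = (1/168) / (1/56) = 1/3.

1/3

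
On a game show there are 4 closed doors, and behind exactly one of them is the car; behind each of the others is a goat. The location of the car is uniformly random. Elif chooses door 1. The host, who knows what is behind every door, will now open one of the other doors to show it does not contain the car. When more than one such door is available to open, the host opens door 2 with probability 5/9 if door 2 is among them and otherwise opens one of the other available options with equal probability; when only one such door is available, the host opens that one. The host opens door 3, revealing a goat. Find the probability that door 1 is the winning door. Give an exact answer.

Condition on the true location of the car.
If it is behind door 1 (prior 1/4): door 2 is available but not opened; door 3 gets probability (1 − 5/9)/2 = 2/9; weight (1/4)·(2/9) = 1/18.
If it is behind door 2 (prior 1/4): door 2 holds the prize so is unavailable; the host chooses uniformly among the 2 others, probability 1/2; weight (1/4)·(1/2) = 1/8.
If it is behind door 3 (prior 1/4): the host opened door 3, so this case is ruled out; weight (1/4)·0 = 0.
If it is behind door 4 (prior 1/4): door 2 is available but not opened, probability 4/9; weight (1/4)·(4/9) = 1/9.
The weights sum to 7/24.
So P(the car behind door 1 | the host opened door 3) = (1/18) / (7/24) = 4/21.

4/21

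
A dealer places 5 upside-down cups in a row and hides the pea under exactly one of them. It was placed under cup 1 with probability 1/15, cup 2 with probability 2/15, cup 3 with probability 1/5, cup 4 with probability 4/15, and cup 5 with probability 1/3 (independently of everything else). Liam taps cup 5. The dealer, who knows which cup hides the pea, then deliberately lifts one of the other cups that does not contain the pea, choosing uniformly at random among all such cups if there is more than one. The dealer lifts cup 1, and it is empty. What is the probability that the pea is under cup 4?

16/51

Consider each possible location of the pea in turn.
If it is under cup 1 (prior 1/15): the dealer opened cup 1, so this case is ruled out; weight (1/15)·0 = 0.
If it is under cup 2 (prior 2/15): the dealer has 3 equally likely choices, so probability 1/3; weight (2/15)·(1/3) = 2/45.
If it is under cup 3 (prior 1/5): the dealer has 3 equally likely choices, so probability 1/3; weight (1/5)·(1/3) = 1/15.
If it is under cup 4 (prior 4/15): the dealer has 3 equally likely choices, so probability 1/3; weight (4/15)·(1/3) = 4/45.
If it is under cup 5 (prior 1/3): the dealer has 4 equally likely choices, so probability 1/4; weight (1/3)·(1/4) = 1/12.
The weights sum to 17/60.
So P(the pea under cup 4 | the dealer opened cup 1) = (4/45) / (17/60) = 16/51.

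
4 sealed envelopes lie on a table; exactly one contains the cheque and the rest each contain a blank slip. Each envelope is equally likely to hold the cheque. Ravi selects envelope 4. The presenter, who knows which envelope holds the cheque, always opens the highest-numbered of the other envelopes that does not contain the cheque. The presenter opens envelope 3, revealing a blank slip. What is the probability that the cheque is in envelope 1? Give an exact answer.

1/3

Consider each possible location of the cheque in turn.
If it is in any of envelopes 1, 2, and 4 (prior 1/4 each): envelope 3 is the highest-numbered option available, probability 1; weight (1/4)·1 = 1/4 each.
If it is in envelope 3 (prior 1/4): the presenter opened envelope 3, so this case is ruled out; weight (1/4)·0 = 0.
The weights sum to 3/4.
So P(the cheque in envelope 1 | the presenter opened envelope 3) = (1/4) / (3/4) = 1/3.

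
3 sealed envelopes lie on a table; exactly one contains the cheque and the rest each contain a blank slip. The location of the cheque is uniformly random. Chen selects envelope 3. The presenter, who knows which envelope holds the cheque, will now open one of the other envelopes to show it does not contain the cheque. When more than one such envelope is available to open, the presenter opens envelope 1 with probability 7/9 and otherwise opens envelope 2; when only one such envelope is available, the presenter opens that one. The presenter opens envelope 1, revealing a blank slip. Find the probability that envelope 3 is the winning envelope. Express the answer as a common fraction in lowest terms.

7/16

Condition on the true location of the cheque.
If it is in envelope 1 (prior 1/3): the presenter opened envelope 1, so this case is ruled out; weight (1/3)·0 = 0.
If it is in envelope 2 (prior 1/3): only envelope 1 is available, probability 1; weight (1/3)·1 = 1/3.
If it is in envelope 3 (prior 1/3): envelope 1 is available, opened with probability 7/9; weight (1/3)·(7/9) = 7/27.
The weights sum to 16/27.
So P(the cheque in envelope 3 | the presenter opened envelope 1) = (7/27) / (16/27) = 7/16.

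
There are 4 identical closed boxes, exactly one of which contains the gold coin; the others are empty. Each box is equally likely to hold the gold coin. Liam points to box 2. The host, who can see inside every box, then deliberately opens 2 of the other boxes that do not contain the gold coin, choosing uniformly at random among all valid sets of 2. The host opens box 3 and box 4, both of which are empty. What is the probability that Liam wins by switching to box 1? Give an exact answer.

Apply Bayes' rule, conditioning on where the gold coin actually is.
If it is in box 1 (prior 1/4): the host has no choice, probability 1; weight (1/4)·1 = 1/4.
If it is in box 2 (prior 1/4): the host has 3 equally likely choices, so probability 1/3; weight (1/4)·(1/3) = 1/12.
If it is in either of boxes 3 and 4 (prior 1/4 each): that box was opened and seen not to hold the prize — ruled out; weight (1/4)·0 = 0 each.
The weights sum to 1/3.
So P(the gold coin in box 1 | the host opened box 3 and box 4) = (1/4) / (1/3) = 3/4.

3/4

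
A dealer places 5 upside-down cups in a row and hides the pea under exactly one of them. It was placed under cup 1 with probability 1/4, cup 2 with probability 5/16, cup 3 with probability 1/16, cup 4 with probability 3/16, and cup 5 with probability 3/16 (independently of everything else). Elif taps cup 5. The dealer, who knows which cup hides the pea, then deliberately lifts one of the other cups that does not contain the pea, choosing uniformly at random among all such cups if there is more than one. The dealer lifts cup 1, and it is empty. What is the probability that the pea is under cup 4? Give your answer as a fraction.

Consider each possible location of the pea in turn.
If it is under cup 1 (prior 1/4): the dealer opened cup 1, so this case is ruled out; weight (1/4)·0 = 0.
If it is under cup 2 (prior 5/16): the dealer has 3 equally likely choices, so probability 1/3; weight (5/16)·(1/3) = 5/48.
If it is under cup 3 (prior 1/16): the dealer has 3 equally likely choices, so probability 1/3; weight (1/16)·(1/3) = 1/48.
If it is under cup 4 (prior 3/16): the dealer has 3 equally likely choices, so probability 1/3; weight (3/16)·(1/3) = 1/16.
If it is under cup 5 (prior 3/16): the dealer has 4 equally likely choices, so probability 1/4; weight (3/16)·(1/4) = 3/64.
The weights sum to 15/64.
So P(the pea under cup 4 | the dealer opened cup 1) = (1/16) / (15/64) = 4/15.

4/15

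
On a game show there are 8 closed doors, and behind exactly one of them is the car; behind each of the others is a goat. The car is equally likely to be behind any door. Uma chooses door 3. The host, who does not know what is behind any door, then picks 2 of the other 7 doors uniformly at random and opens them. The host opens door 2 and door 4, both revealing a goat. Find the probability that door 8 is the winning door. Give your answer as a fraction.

Consider each possible location of the car in turn.
If it is behind any of doors 1, 3, 5, 6, 7, and 8 (prior 1/8 each): the host picks exactly this set with probability 1/21 regardless, and none is the prize; weight (1/8)·(1/21) = 1/168 each.
If it is behind either of doors 2 and 4 (prior 1/8 each): that door was opened and seen not to hold the prize — ruled out; weight (1/8)·0 = 0 each.
The weights sum to 1/28.
So P(the car behind door 8 | the host opened door 2 and door 4) = (1/168) / (1/28) = 1/6.

1/6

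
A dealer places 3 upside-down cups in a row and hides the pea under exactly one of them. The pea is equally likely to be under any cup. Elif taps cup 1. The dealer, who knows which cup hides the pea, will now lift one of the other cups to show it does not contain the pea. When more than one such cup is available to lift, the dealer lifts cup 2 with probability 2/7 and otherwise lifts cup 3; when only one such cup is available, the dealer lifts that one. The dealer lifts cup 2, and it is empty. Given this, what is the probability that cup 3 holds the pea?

Apply Bayes' rule, conditioning on where the pea actually is.
If it is under cup 1 (prior 1/3): cup 2 is available, opened with probability 2/7; weight (1/3)·(2/7) = 2/21.
If it is under cup 2 (prior 1/3): the dealer opened cup 2, so this case is ruled out; weight (1/3)·0 = 0.
If it is under cup 3 (prior 1/3): only cup 2 is available, probability 1; weight (1/3)·1 = 1/3.
The weights sum to 3/7.
So P(the pea under cup 3 | the dealer opened cup 2) = (1/3) / (3/7) = 7/9.

7/9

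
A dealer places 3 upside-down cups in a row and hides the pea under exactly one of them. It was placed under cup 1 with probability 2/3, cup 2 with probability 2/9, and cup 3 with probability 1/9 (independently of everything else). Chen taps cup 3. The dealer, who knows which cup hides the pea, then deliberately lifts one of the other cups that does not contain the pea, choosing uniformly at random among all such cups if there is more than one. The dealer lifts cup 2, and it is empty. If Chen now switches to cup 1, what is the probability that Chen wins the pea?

12/13

Consider each possible location of the pea in turn.
If it is under cup 1 (prior 2/3): the dealer has no choice, probability 1; weight (2/3)·1 = 2/3.
If it is under cup 2 (prior 2/9): the dealer opened cup 2, so this case is ruled out; weight (2/9)·0 = 0.
If it is under cup 3 (prior 1/9): the dealer has 2 equally likely choices, so probability 1/2; weight (1/9)·(1/2) = 1/18.
The weights sum to 13/18.
So P(the pea under cup 1 | the dealer opened cup 2) = (2/3) / (13/18) = 12/13.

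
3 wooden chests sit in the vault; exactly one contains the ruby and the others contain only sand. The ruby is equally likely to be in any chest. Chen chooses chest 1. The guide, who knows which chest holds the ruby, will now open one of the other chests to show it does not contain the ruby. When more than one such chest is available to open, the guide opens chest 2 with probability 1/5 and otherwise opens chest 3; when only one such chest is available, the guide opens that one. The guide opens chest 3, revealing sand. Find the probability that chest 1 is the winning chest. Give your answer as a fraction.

Condition on the true location of the ruby.
If it is in chest 1 (prior 1/3): chest 2 is available but not opened, probability 4/5; weight (1/3)·(4/5) = 4/15.
If it is in chest 2 (prior 1/3): only chest 3 is available, probability 1; weight (1/3)·1 = 1/3.
If it is in chest 3 (prior 1/3): the guide opened chest 3, so this case is ruled out; weight (1/3)·0 = 0.
The weights sum to 3/5.
So P(the ruby in chest 1 | the guide opened chest 3) = (4/15) / (3/5) = 4/9.

4/9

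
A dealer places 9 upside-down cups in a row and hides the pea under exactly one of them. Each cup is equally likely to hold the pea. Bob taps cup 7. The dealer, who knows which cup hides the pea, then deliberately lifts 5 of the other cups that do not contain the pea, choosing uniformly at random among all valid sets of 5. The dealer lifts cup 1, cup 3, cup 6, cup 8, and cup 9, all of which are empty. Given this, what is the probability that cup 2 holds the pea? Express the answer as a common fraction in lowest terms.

Consider each possible location of the pea in turn.
If it is under any of cups 1, 3, 6, 8, and 9 (prior 1/9 each): that cup was opened and seen not to hold the prize — ruled out; weight (1/9)·0 = 0 each.
If it is under any of cups 2, 4, and 5 (prior 1/9 each): the dealer has 21 equally likely choices, so probability 1/21; weight (1/9)·(1/21) = 1/189 each.
If it is under cup 7 (prior 1/9): the dealer has 56 equally likely choices, so probability 1/56; weight (1/9)·(1/56) = 1/504.
The weights sum to 1/56.
So P(the pea under cup 2 | the dealer opened cup 1, cup 3, cup 6, cup 8, and cup 9) = (1/189) / (1/56) = 8/27.

8/27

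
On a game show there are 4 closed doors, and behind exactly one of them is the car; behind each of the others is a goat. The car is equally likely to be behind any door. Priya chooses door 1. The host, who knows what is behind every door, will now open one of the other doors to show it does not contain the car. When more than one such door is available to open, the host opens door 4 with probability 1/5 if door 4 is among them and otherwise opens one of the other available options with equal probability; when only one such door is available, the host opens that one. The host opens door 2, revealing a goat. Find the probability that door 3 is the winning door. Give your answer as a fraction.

8/17

Consider each possible location of the car in turn.
If it is behind door 1 (prior 1/4): door 4 is available but not opened; door 2 gets probability (1 − 1/5)/2 = 2/5; weight (1/4)·(2/5) = 1/10.
If it is behind door 2 (prior 1/4): the host opened door 2, so this case is ruled out; weight (1/4)·0 = 0.
If it is behind door 3 (prior 1/4): door 4 is available but not opened, probability 4/5; weight (1/4)·(4/5) = 1/5.
If it is behind door 4 (prior 1/4): door 4 holds the prize so is unavailable; the host chooses uniformly among the 2 others, probability 1/2; weight (1/4)·(1/2) = 1/8.
The weights sum to 17/40.
So P(the car behind door 3 | the host opened door 2) = (1/5) / (17/40) = 8/17.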